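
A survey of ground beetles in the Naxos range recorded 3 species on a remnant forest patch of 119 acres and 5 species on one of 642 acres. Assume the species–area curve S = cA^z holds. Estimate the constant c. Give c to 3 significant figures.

z = ln(S₂/S₁) / ln(A₂/A₁) = ln(5/3) / ln(642/119) = 0.5108 / 1.6855 = 0.3031
c = S₁ / A₁^z = 3 / 119^0.3031 = 3 / 4.256 = 0.7048

0.705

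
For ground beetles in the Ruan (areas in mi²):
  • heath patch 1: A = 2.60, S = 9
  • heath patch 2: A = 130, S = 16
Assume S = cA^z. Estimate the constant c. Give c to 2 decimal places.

7.82

z = ln(S₂/S₁) / ln(A₂/A₁) = ln(16/9) / ln(130/2.6) = 0.5754 / 3.9120 = 0.1471
c = S₁ / A₁^z = 9 / 2.6^0.1471 = 9 / 1.151 = 7.82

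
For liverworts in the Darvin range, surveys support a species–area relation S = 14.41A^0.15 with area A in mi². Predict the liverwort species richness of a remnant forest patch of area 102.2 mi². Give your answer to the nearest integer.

29 species

S = 14.41 × 102.2^0.15 = 14.41 × 2.002 ≈ 28.85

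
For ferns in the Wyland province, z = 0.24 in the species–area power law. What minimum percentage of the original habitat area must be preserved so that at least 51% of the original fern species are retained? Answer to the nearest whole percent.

6%

Need (A_new/A_old)^0.24 = 0.51, so A_new/A_old = 0.51^(1/0.24) = 0.51^4.167
ln(A_new/A_old) = ln 0.51 / 0.24 = -0.6733 / 0.24 = -2.8056
A_new/A_old = e^-2.8056 ≈ 0.06047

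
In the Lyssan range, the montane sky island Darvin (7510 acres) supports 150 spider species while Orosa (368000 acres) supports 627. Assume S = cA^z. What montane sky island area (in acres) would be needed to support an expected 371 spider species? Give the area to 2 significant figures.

88000 acres

z = ln(627/150) / ln(368000/7510) = 1.4303 / 3.8918 = 0.3675
c = 150 / 7510^0.3675 = 150 / 26.57 = 5.646
A = (371/5.646)^(1/0.3675) ⇒ ln A = ln(65.71)/0.3675 = 11.3880
A = e^11.3880 ≈ 88258 acres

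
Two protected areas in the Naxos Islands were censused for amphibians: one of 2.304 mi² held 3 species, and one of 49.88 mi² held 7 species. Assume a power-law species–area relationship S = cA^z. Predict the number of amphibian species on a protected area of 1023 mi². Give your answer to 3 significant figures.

16.1

z = ln(7/3) / ln(49.88/2.304) = 0.8473 / 3.0750 = 0.2755
c = 3 / 2.304^0.2755 = 3 / 1.259 = 2.384
S₃ = 2.384 × 1023^0.2755 = 2.384 × 6.751 ≈ 16.09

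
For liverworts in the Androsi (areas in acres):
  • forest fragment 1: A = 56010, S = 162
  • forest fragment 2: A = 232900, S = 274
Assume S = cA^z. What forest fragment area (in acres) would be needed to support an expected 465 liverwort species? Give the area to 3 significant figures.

977000 acres

z = ln(274/162) / ln(232900/56010) = 0.5255 / 1.4251 = 0.3688
c = 162 / 56010^0.3688 = 162 / 56.37 = 2.874
A = (465/2.874)^(1/0.3688) ⇒ ln A = ln(161.8)/0.3688 = 13.7926
A = e^13.7926 ≈ 977352 acres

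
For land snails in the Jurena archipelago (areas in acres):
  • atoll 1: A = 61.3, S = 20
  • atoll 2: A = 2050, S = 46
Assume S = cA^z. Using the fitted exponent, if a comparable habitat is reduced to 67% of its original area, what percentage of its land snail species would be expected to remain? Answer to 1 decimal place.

z = ln(46/20) / ln(2050/61.3) = 0.8329 / 3.5098 = 0.2373
S_new/S_old = (A_new/A_old)^z = 0.67^0.2373 = exp(0.2373 × -0.4005) = 0.9093

90.9%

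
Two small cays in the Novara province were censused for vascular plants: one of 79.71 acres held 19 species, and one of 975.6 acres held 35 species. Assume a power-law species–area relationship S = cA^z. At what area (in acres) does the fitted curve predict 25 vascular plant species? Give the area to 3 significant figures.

z = ln(35/19) / ln(975.6/79.71) = 0.6109 / 2.5047 = 0.2439
c = 19 / 79.71^0.2439 = 19 / 2.909 = 6.531
A = (25/6.531)^(1/0.2439) ⇒ ln A = ln(3.828)/0.2439 = 5.5036
A = e^5.5036 ≈ 245.6 acres

246 acres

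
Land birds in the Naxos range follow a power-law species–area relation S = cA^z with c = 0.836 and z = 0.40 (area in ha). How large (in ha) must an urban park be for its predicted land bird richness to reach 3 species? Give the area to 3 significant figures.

3 = 0.836 × A^0.4  ⇒  A^0.4 = 3/0.836 = 3.589
ln A = ln(3.589) / 0.4 = 1.2777 / 0.4 = 3.1943
A = e^3.1943 ≈ 24.39 ha

24.4 ha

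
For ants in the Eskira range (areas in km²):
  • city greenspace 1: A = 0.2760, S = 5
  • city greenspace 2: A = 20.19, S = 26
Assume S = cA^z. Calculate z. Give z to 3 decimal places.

Taking logs: ln S = ln c + z ln A, so z = (ln S₂ − ln S₁)/(ln A₂ − ln A₁).
z = ln(26/5) / ln(20.19/0.276) = ln(5.2) / ln(73.15) = 1.6487 / 4.2925 = 0.3841

0.384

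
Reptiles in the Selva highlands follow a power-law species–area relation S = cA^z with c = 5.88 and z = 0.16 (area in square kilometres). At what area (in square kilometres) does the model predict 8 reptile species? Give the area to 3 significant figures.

8 = 5.88 × A^0.16  ⇒  A^0.16 = 8/5.88 = 1.361
ln A = ln(1.361) / 0.16 = 0.3079 / 0.16 = 1.9243
A = e^1.9243 ≈ 6.85 square kilometres

6.85 square kilometres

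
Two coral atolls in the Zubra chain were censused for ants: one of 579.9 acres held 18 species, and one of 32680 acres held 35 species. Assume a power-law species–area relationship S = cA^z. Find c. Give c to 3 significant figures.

6.30

z = ln(S₂/S₁) / ln(A₂/A₁) = ln(35/18) / ln(32680/579.9) = 0.6650 / 4.0317 = 0.1649
c = S₁ / A₁^z = 18 / 579.9^0.1649 = 18 / 2.856 = 6.302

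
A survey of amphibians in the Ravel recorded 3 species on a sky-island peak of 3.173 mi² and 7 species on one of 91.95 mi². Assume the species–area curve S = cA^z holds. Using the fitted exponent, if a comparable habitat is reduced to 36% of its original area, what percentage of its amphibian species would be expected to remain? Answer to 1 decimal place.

z = ln(7/3) / ln(91.95/3.173) = 0.8473 / 3.3666 = 0.2517
S_new/S_old = (A_new/A_old)^z = 0.36^0.2517 = exp(0.2517 × -1.0217) = 0.7733

77.3%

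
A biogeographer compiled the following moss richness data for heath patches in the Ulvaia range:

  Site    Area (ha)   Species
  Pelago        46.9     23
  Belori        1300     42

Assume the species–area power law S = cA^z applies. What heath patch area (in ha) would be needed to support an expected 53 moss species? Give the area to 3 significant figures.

z = ln(42/23) / ln(1300/46.9) = 0.6022 / 3.3221 = 0.1813
c = 23 / 46.9^0.1813 = 23 / 2.009 = 11.45
A = (53/11.45)^(1/0.1813) ⇒ ln A = ln(4.629)/0.1813 = 8.4535
A = e^8.4535 ≈ 4691 ha

4690 ha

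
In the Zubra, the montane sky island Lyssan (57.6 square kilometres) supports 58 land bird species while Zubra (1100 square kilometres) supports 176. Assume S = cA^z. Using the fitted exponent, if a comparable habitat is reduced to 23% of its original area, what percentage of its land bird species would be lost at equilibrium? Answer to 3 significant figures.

z = ln(176/58) / ln(1100/57.6) = 1.1100 / 2.9495 = 0.3763
S_new/S_old = (A_new/A_old)^z = 0.23^0.3763 = exp(0.3763 × -1.4697) = 0.5752
Fraction lost = 1 − 0.5752 = 0.4248

42.5%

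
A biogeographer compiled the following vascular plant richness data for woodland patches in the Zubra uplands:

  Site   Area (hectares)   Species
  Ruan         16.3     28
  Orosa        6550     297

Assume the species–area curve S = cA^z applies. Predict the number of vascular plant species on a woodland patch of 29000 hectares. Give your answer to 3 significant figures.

z = ln(297/28) / ln(6550/16.3) = 2.3615 / 5.9961 = 0.3938
c = 28 / 16.3^0.3938 = 28 / 3.002 = 9.327
S₃ = 9.327 × 29000^0.3938 = 9.327 × 57.21 ≈ 533.6

534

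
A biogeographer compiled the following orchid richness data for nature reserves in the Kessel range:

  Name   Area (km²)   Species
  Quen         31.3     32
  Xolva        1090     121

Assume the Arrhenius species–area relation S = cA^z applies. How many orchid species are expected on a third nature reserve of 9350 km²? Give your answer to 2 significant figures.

270

z = ln(121/32) / ln(1090/31.3) = 1.3301 / 3.5503 = 0.3746
c = 32 / 31.3^0.3746 = 32 / 3.633 = 8.808
S₃ = 8.808 × 9350^0.3746 = 8.808 × 30.73 ≈ 270.7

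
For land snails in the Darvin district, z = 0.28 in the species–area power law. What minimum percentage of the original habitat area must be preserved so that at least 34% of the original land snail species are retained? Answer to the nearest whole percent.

Need (A_new/A_old)^0.28 = 0.34, so A_new/A_old = 0.34^(1/0.28) = 0.34^3.571
ln(A_new/A_old) = ln 0.34 / 0.28 = -1.0788 / 0.28 = -3.8529
A_new/A_old = e^-3.8529 ≈ 0.02122

2%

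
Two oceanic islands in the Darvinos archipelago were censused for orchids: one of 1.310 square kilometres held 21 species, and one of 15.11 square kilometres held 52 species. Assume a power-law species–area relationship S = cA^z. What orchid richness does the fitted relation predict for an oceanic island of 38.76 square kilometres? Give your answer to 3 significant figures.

73.7

z = ln(52/21) / ln(15.11/1.31) = 0.9067 / 2.4453 = 0.3708
c = 21 / 1.31^0.3708 = 21 / 1.105 = 19
S₃ = 19 × 38.76^0.3708 = 19 × 3.881 ≈ 73.74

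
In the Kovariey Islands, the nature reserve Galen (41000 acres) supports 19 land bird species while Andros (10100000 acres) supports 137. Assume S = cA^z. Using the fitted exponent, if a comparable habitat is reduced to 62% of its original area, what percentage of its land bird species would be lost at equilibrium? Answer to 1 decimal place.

z = ln(137/19) / ln(10100000/41000) = 1.9755 / 5.5067 = 0.3588
S_new/S_old = (A_new/A_old)^z = 0.62^0.3588 = exp(0.3588 × -0.4780) = 0.8424
Fraction lost = 1 − 0.8424 = 0.1576

15.8%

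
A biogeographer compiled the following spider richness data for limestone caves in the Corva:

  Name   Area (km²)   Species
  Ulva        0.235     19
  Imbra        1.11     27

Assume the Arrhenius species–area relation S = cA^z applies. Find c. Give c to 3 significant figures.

26.4

z = ln(S₂/S₁) / ln(A₂/A₁) = ln(27/19) / ln(1.11/0.235) = 0.3514 / 1.5525 = 0.2263
c = S₁ / A₁^z = 19 / 0.235^0.2263 = 19 / 0.7205 = 26.37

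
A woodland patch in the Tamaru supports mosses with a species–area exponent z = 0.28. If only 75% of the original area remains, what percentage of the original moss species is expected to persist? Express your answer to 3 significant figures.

92.3%

S_new/S_old = (A_new/A_old)^z = 0.75^0.28
= exp(0.28 × ln 0.75) = exp(0.28 × -0.2877) = exp(-0.0806) ≈ 0.9226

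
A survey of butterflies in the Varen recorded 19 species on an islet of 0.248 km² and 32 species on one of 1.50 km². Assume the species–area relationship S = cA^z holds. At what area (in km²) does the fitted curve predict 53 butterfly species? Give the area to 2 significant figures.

8.6 km²

z = ln(32/19) / ln(1.5/0.248) = 0.5213 / 1.7998 = 0.2896
c = 19 / 0.248^0.2896 = 19 / 0.6677 = 28.45
A = (53/28.45)^(1/0.2896) ⇒ ln A = ln(1.863)/0.2896 = 2.1475
A = e^2.1475 ≈ 8.563 km²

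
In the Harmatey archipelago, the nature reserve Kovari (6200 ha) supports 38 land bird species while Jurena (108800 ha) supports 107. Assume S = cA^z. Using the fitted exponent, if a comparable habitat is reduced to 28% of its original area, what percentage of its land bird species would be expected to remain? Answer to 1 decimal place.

z = ln(107/38) / ln(108800/6200) = 1.0352 / 2.8650 = 0.3613
S_new/S_old = (A_new/A_old)^z = 0.28^0.3613 = exp(0.3613 × -1.2730) = 0.6313

63.1%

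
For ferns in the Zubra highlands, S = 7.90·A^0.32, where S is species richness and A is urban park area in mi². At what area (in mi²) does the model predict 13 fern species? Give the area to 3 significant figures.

4.74 mi²

13 = 7.9 × A^0.32  ⇒  A^0.32 = 13/7.9 = 1.646
ln A = ln(1.646) / 0.32 = 0.4981 / 0.32 = 1.5565
A = e^1.5565 ≈ 4.742 mi²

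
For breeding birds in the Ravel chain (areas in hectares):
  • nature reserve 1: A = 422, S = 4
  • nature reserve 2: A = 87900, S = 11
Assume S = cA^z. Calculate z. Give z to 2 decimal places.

0.19

Taking logs: ln S = ln c + z ln A, so z = (ln S₂ − ln S₁)/(ln A₂ − ln A₁).
z = ln(11/4) / ln(87900/422) = ln(2.75) / ln(208.3) = 1.0116 / 5.3389 = 0.1895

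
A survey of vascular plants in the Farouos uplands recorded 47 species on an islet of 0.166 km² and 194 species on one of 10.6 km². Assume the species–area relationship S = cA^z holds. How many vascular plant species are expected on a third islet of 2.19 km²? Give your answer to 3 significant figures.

z = ln(194/47) / ln(10.6/0.166) = 1.4177 / 4.1566 = 0.3411
c = 47 / 0.166^0.3411 = 47 / 0.542 = 86.72
S₃ = 86.72 × 2.19^0.3411 = 86.72 × 1.307 ≈ 113.3

113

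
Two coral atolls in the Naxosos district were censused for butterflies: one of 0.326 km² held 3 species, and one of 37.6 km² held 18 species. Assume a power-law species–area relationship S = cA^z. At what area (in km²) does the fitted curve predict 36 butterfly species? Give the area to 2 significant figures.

240 km²

z = ln(18/3) / ln(37.6/0.326) = 1.7918 / 4.7479 = 0.3774
c = 3 / 0.326^0.3774 = 3 / 0.6551 = 4.58
A = (36/4.58)^(1/0.3774) ⇒ ln A = ln(7.861)/0.3774 = 5.4637
A = e^5.4637 ≈ 236 km²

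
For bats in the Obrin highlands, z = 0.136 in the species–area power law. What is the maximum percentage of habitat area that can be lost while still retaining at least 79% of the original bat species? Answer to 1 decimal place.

82.3%

Need (A_new/A_old)^0.136 = 0.79, so A_new/A_old = 0.79^(1/0.136) = 0.79^7.353
ln(A_new/A_old) = ln 0.79 / 0.136 = -0.2357 / 0.136 = -1.7333
A_new/A_old = e^-1.7333 ≈ 0.1767
Fraction that can be lost = 1 − 0.1767 = 0.8233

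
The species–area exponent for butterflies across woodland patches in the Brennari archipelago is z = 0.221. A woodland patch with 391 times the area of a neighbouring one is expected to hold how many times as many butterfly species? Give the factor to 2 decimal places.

3.74

S₂/S₁ = (A₂/A₁)^z = 391^0.221
ln(S₂/S₁) = 0.221 × ln 391 = 0.221 × 5.9687 = 1.3191
S₂/S₁ = e^1.3191 ≈ 3.74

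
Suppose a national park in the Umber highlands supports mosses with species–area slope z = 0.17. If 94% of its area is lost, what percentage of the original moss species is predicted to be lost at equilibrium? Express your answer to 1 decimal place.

38.0%

S_new/S_old = (A_new/A_old)^z = 0.06^0.17
= exp(0.17 × ln 0.06) = exp(0.17 × -2.8134) = exp(-0.4783) ≈ 0.6198
Fraction lost = 1 − 0.6198 = 0.3802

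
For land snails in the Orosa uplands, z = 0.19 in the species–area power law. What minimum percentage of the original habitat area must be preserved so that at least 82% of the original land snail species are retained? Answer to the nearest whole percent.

35%

Need (A_new/A_old)^0.19 = 0.82, so A_new/A_old = 0.82^(1/0.19) = 0.82^5.263
ln(A_new/A_old) = ln 0.82 / 0.19 = -0.1985 / 0.19 = -1.0445
A_new/A_old = e^-1.0445 ≈ 0.3519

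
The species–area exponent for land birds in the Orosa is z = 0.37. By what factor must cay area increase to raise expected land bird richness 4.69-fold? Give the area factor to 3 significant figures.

(A₂/A₁)^0.37 = 4.69, so A₂/A₁ = 4.69^(1/0.37) = 4.69^2.703
ln(A₂/A₁) = ln 4.69 / 0.37 = 1.5454 / 0.37 = 4.1768
A₂/A₁ = e^4.1768 ≈ 65.16

65.2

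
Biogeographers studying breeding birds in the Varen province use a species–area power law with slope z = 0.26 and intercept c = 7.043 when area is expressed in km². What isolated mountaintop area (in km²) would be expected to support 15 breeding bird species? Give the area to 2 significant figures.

18 km²

15 = 7.043 × A^0.26  ⇒  A^0.26 = 15/7.043 = 2.13
ln A = ln(2.13) / 0.26 = 0.7560 / 0.26 = 2.9078
A = e^2.9078 ≈ 18.32 km²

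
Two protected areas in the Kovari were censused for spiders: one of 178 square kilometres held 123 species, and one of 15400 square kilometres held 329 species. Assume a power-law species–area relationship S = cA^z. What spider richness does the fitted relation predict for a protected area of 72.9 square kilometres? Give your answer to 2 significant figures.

100

z = ln(329/123) / ln(15400/178) = 0.9839 / 4.4603 = 0.2206
c = 123 / 178^0.2206 = 123 / 3.136 = 39.22
S₃ = 39.22 × 72.9^0.2206 = 39.22 × 2.576 ≈ 101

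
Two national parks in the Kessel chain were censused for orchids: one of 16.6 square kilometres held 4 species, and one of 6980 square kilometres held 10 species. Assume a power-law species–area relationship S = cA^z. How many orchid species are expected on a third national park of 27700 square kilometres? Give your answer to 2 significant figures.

12

z = ln(10/4) / ln(6980/16.6) = 0.9163 / 6.0414 = 0.1517
c = 4 / 16.6^0.1517 = 4 / 1.531 = 2.612
S₃ = 2.612 × 27700^0.1517 = 2.612 × 4.718 ≈ 12.33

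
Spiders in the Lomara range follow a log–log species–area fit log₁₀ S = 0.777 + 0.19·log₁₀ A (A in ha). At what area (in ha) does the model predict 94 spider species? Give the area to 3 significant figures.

1970000 ha

94 = 5.984 × A^0.19  ⇒  A^0.19 = 94/5.984 = 15.71
ln A = ln(15.71) / 0.19 = 2.7542 / 0.19 = 14.4957
A = e^14.4957 ≈ 1974285 ha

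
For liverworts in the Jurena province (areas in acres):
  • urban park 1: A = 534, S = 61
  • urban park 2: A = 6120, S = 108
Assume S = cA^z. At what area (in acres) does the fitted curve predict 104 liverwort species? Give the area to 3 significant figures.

5210 acres

z = ln(108/61) / ln(6120/534) = 0.5713 / 2.4389 = 0.2342
c = 61 / 534^0.2342 = 61 / 4.354 = 14.01
A = (104/14.01)^(1/0.2342) ⇒ ln A = ln(7.423)/0.2342 = 8.5582
A = e^8.5582 ≈ 5209 acres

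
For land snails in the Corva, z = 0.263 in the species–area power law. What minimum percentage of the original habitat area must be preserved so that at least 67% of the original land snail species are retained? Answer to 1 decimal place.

Need (A_new/A_old)^0.263 = 0.67, so A_new/A_old = 0.67^(1/0.263) = 0.67^3.802
ln(A_new/A_old) = ln 0.67 / 0.263 = -0.4005 / 0.263 = -1.5227
A_new/A_old = e^-1.5227 ≈ 0.2181

21.8%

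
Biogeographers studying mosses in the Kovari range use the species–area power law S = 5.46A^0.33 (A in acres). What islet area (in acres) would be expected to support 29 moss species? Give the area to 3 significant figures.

29 = 5.46 × A^0.33  ⇒  A^0.33 = 29/5.46 = 5.311
ln A = ln(5.311) / 0.33 = 1.6698 / 0.33 = 5.0601
A = e^5.0601 ≈ 157.6 acres

158 acres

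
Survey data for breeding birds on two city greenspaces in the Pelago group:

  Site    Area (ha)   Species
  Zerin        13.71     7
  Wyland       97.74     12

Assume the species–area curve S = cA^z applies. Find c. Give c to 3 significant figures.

3.41

z = ln(S₂/S₁) / ln(A₂/A₁) = ln(12/7) / ln(97.74/13.71) = 0.5390 / 1.9642 = 0.2744
c = S₁ / A₁^z = 7 / 13.71^0.2744 = 7 / 2.051 = 3.413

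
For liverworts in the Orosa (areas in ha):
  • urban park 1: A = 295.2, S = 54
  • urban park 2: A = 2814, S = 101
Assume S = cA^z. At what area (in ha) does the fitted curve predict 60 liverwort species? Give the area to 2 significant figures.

z = ln(101/54) / ln(2814/295.2) = 0.6261 / 2.2547 = 0.2777
c = 54 / 295.2^0.2777 = 54 / 4.852 = 11.13
A = (60/11.13)^(1/0.2777) ⇒ ln A = ln(5.392)/0.2777 = 6.0671
A = e^6.0671 ≈ 431.4 ha

430 ha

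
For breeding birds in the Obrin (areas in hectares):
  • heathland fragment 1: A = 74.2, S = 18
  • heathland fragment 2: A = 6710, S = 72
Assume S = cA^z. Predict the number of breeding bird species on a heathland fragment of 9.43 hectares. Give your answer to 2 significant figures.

9.5

z = ln(72/18) / ln(6710/74.2) = 1.3863 / 4.5046 = 0.3078
c = 18 / 74.2^0.3078 = 18 / 3.764 = 4.782
S₃ = 4.782 × 9.43^0.3078 = 4.782 × 1.995 ≈ 9.54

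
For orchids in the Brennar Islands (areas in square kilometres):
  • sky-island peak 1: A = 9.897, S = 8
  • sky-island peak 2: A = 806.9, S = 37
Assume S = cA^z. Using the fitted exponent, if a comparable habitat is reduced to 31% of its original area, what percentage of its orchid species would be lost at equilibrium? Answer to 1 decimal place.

33.5%

z = ln(37/8) / ln(806.9/9.897) = 1.5315 / 4.4010 = 0.3480
S_new/S_old = (A_new/A_old)^z = 0.31^0.3480 = exp(0.3480 × -1.1712) = 0.6653
Fraction lost = 1 − 0.6653 = 0.3347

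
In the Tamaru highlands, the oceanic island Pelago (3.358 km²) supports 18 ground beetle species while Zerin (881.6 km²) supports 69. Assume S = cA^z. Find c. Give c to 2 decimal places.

13.44

z = ln(S₂/S₁) / ln(A₂/A₁) = ln(69/18) / ln(881.6/3.358) = 1.3437 / 5.5704 = 0.2412
c = S₁ / A₁^z = 18 / 3.358^0.2412 = 18 / 1.339 = 13.44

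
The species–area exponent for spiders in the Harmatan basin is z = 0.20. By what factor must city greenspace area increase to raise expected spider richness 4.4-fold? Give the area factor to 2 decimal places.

(A₂/A₁)^0.2 = 4.4, so A₂/A₁ = 4.4^(1/0.2) = 4.4^5
ln(A₂/A₁) = ln 4.4 / 0.2 = 1.4816 / 0.2 = 7.4080
A₂/A₁ = e^7.4080 ≈ 1649

1649.16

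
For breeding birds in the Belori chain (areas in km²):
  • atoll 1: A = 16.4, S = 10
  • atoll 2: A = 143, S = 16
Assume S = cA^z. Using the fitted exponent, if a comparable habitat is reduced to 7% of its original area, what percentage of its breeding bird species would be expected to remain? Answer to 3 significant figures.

z = ln(16/10) / ln(143/16.4) = 0.4700 / 2.1656 = 0.2170
S_new/S_old = (A_new/A_old)^z = 0.07^0.2170 = exp(0.2170 × -2.6593) = 0.5615

56.1%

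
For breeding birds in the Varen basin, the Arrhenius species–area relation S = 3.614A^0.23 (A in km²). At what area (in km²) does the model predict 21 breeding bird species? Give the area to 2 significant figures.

2100 km²

21 = 3.614 × A^0.23  ⇒  A^0.23 = 21/3.614 = 5.811
ln A = ln(5.811) / 0.23 = 1.7597 / 0.23 = 7.6509
A = e^7.6509 ≈ 2103 km²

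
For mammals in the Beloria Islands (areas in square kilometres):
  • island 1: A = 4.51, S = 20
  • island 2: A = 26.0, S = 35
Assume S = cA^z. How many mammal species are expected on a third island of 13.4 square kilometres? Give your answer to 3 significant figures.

28.3

z = ln(35/20) / ln(26/4.51) = 0.5596 / 1.7518 = 0.3195
c = 20 / 4.51^0.3195 = 20 / 1.618 = 12.36
S₃ = 12.36 × 13.4^0.3195 = 12.36 × 2.291 ≈ 28.32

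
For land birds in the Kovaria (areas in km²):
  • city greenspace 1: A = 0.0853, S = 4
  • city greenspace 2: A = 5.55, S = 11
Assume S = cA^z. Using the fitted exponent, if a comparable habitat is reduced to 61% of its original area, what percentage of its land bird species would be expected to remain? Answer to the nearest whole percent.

z = ln(11/4) / ln(5.55/0.0853) = 1.0116 / 4.1754 = 0.2423
S_new/S_old = (A_new/A_old)^z = 0.61^0.2423 = exp(0.2423 × -0.4943) = 0.8871

89%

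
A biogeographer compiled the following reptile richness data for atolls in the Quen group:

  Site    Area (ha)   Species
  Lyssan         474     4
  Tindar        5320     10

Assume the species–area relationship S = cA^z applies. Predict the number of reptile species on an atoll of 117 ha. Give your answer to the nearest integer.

2

z = ln(10/4) / ln(5320/474) = 0.9163 / 2.4180 = 0.3789
c = 4 / 474^0.3789 = 4 / 10.33 = 0.3873
S₃ = 0.3873 × 117^0.3789 = 0.3873 × 6.077 ≈ 2.354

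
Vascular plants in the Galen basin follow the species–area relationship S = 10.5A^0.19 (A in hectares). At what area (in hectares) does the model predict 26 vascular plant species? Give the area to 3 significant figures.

118 hectares

26 = 10.5 × A^0.19  ⇒  A^0.19 = 26/10.5 = 2.476
ln A = ln(2.476) / 0.19 = 0.9067 / 0.19 = 4.7722
A = e^4.7722 ≈ 118.2 hectares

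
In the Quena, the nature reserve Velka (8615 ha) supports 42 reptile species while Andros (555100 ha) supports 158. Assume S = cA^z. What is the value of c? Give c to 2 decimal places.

z = ln(S₂/S₁) / ln(A₂/A₁) = ln(158/42) / ln(555100/8615) = 1.3249 / 4.1656 = 0.3181
c = S₁ / A₁^z = 42 / 8615^0.3181 = 42 / 17.85 = 2.353

2.35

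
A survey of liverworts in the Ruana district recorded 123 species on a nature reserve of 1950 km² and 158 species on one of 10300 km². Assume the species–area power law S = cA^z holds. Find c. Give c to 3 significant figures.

z = ln(S₂/S₁) / ln(A₂/A₁) = ln(158/123) / ln(10300/1950) = 0.2504 / 1.6643 = 0.1505
c = S₁ / A₁^z = 123 / 1950^0.1505 = 123 / 3.126 = 39.35

39.3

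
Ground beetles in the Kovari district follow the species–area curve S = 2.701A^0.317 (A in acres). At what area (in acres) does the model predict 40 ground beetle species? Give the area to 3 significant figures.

40 = 2.701 × A^0.317  ⇒  A^0.317 = 40/2.701 = 14.81
ln A = ln(14.81) / 0.317 = 2.6953 / 0.317 = 8.5024
A = e^8.5024 ≈ 4927 acres

4930 acres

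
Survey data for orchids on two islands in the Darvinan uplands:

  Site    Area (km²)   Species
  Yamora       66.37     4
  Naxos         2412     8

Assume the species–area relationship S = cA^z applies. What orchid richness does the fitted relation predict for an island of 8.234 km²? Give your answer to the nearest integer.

3

z = ln(8/4) / ln(2412/66.37) = 0.6931 / 3.5930 = 0.1929
c = 4 / 66.37^0.1929 = 4 / 2.246 = 1.781
S₃ = 1.781 × 8.234^0.1929 = 1.781 × 1.502 ≈ 2.674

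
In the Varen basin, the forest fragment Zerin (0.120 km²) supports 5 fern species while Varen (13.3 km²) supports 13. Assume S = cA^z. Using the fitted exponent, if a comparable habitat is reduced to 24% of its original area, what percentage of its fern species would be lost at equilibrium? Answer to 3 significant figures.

25.1%

z = ln(13/5) / ln(13.3/0.12) = 0.9555 / 4.7080 = 0.2030
S_new/S_old = (A_new/A_old)^z = 0.24^0.2030 = exp(0.2030 × -1.4271) = 0.7485
Fraction lost = 1 − 0.7485 = 0.2515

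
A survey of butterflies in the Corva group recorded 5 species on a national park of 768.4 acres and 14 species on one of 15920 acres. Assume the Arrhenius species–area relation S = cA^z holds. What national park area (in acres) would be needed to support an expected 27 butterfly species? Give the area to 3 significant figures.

110000 acres

z = ln(14/5) / ln(15920/768.4) = 1.0296 / 3.0310 = 0.3397
c = 5 / 768.4^0.3397 = 5 / 9.555 = 0.5233
A = (27/0.5233)^(1/0.3397) ⇒ ln A = ln(51.6)/0.3397 = 11.6088
A = e^11.6088 ≈ 110060 acres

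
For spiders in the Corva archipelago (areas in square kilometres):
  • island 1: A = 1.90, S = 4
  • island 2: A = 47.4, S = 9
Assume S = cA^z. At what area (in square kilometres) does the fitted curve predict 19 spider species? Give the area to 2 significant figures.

z = ln(9/4) / ln(47.4/1.9) = 0.8109 / 3.2168 = 0.2521
c = 4 / 1.9^0.2521 = 4 / 1.176 = 3.402
A = (19/3.402)^(1/0.2521) ⇒ ln A = ln(5.584)/0.2521 = 6.8226
A = e^6.8226 ≈ 918.4 square kilometres

920 square kilometres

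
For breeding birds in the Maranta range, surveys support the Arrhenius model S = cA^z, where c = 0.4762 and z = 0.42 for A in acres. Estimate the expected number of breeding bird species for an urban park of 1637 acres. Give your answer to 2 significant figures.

11

S = 0.4762 × 1637^0.42 = 0.4762 × 22.38 ≈ 10.66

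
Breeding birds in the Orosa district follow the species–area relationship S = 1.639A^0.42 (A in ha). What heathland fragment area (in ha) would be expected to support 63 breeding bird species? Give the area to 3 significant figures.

5930 ha

63 = 1.639 × A^0.42  ⇒  A^0.42 = 63/1.639 = 38.44
ln A = ln(38.44) / 0.42 = 3.6490 / 0.42 = 8.6882
A = e^8.6882 ≈ 5933 ha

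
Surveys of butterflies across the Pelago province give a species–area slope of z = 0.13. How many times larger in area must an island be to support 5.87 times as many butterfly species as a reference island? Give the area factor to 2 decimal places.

817712.77

(A₂/A₁)^0.13 = 5.87, so A₂/A₁ = 5.87^(1/0.13) = 5.87^7.692
ln(A₂/A₁) = ln 5.87 / 0.13 = 1.7699 / 0.13 = 13.6143
A₂/A₁ = e^13.6143 ≈ 817713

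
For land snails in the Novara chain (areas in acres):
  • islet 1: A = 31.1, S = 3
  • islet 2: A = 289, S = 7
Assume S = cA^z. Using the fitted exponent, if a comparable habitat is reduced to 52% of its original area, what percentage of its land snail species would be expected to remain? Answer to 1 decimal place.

z = ln(7/3) / ln(289/31.1) = 0.8473 / 2.2292 = 0.3801
S_new/S_old = (A_new/A_old)^z = 0.52^0.3801 = exp(0.3801 × -0.6539) = 0.7799

78.0%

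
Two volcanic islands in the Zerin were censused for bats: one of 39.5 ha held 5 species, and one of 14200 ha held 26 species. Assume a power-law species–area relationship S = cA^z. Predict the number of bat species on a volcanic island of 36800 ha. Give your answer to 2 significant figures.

34

z = ln(26/5) / ln(14200/39.5) = 1.6487 / 5.8847 = 0.2802
c = 5 / 39.5^0.2802 = 5 / 2.801 = 1.785
S₃ = 1.785 × 36800^0.2802 = 1.785 × 19.02 ≈ 33.95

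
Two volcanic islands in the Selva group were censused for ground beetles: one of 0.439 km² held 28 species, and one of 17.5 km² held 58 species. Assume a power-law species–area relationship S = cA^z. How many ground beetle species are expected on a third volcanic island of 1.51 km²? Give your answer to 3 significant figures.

35.7

z = ln(58/28) / ln(17.5/0.439) = 0.7282 / 3.6855 = 0.1976
c = 28 / 0.439^0.1976 = 28 / 0.8499 = 32.95
S₃ = 32.95 × 1.51^0.1976 = 32.95 × 1.085 ≈ 35.74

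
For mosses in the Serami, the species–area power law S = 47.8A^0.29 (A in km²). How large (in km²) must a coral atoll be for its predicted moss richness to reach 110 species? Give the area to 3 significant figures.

17.7 km²

110 = 47.8 × A^0.29  ⇒  A^0.29 = 110/47.8 = 2.301
ln A = ln(2.301) / 0.29 = 0.8335 / 0.29 = 2.8740
A = e^2.8740 ≈ 17.71 km²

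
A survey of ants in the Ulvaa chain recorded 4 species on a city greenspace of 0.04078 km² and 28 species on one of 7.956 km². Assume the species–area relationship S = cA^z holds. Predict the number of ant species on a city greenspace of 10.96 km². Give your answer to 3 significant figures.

z = ln(28/4) / ln(7.956/0.04078) = 1.9459 / 5.2735 = 0.3690
c = 4 / 0.04078^0.3690 = 4 / 0.3071 = 13.03
S₃ = 13.03 × 10.96^0.3690 = 13.03 × 2.419 ≈ 31.51

31.5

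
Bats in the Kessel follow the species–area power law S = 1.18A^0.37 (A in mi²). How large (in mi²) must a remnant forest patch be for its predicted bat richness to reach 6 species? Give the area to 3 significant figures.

81.1 mi²

6 = 1.18 × A^0.37  ⇒  A^0.37 = 6/1.18 = 5.085
ln A = ln(5.085) / 0.37 = 1.6262 / 0.37 = 4.3953
A = e^4.3953 ≈ 81.07 mi²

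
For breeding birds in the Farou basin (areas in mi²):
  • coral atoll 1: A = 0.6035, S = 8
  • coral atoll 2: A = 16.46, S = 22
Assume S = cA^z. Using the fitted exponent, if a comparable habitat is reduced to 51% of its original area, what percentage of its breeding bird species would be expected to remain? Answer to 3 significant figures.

z = ln(22/8) / ln(16.46/0.6035) = 1.0116 / 3.3059 = 0.3060
S_new/S_old = (A_new/A_old)^z = 0.51^0.3060 = exp(0.3060 × -0.6733) = 0.8138

81.4%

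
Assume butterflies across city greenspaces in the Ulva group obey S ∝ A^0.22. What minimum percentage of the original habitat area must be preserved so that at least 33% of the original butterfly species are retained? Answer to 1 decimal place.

0.6%

Need (A_new/A_old)^0.22 = 0.33, so A_new/A_old = 0.33^(1/0.22) = 0.33^4.545
ln(A_new/A_old) = ln 0.33 / 0.22 = -1.1087 / 0.22 = -5.0394
A_new/A_old = e^-5.0394 ≈ 0.006478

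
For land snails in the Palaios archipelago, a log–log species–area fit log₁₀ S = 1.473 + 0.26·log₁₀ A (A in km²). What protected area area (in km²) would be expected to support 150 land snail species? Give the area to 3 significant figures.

506 km²

150 = 29.72 × A^0.26  ⇒  A^0.26 = 150/29.72 = 5.048
ln A = ln(5.048) / 0.26 = 1.6189 / 0.26 = 6.2266
A = e^6.2266 ≈ 506.1 km²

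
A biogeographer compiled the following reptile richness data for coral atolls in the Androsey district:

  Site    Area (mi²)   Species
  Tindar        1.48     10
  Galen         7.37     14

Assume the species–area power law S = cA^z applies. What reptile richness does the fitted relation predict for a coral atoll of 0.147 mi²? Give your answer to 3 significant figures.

6.16

z = ln(14/10) / ln(7.37/1.48) = 0.3365 / 1.6054 = 0.2096
c = 10 / 1.48^0.2096 = 10 / 1.086 = 9.211
S₃ = 9.211 × 0.147^0.2096 = 9.211 × 0.6691 ≈ 6.163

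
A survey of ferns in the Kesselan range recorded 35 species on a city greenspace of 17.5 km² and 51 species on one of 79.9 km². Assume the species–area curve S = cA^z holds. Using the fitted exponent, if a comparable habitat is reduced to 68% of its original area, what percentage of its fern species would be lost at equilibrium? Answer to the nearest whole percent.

z = ln(51/35) / ln(79.9/17.5) = 0.3765 / 1.5186 = 0.2479
S_new/S_old = (A_new/A_old)^z = 0.68^0.2479 = exp(0.2479 × -0.3857) = 0.9088
Fraction lost = 1 − 0.9088 = 0.09118

9%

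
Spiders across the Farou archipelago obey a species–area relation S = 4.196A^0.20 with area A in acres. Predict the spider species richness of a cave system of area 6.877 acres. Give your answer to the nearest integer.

S = 4.196 × 6.877^0.2
ln S = ln 4.196 + 0.2 × ln 6.877 = 1.4341 + 0.2 × 1.9282 = 1.8198
S = e^1.8198 ≈ 6.17

6 species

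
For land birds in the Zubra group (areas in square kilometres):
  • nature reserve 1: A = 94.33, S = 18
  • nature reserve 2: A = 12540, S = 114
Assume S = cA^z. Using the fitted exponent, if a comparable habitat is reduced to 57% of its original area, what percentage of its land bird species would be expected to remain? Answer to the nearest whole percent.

81%

z = ln(114/18) / ln(12540/94.33) = 1.8458 / 4.8899 = 0.3775
S_new/S_old = (A_new/A_old)^z = 0.57^0.3775 = exp(0.3775 × -0.5621) = 0.8088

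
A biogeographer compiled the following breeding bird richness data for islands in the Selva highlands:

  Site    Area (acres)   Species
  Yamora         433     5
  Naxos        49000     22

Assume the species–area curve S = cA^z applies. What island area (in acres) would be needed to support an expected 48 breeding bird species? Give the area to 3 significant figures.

z = ln(22/5) / ln(49000/433) = 1.4816 / 4.7288 = 0.3133
c = 5 / 433^0.3133 = 5 / 6.7 = 0.7463
A = (48/0.7463)^(1/0.3133) ⇒ ln A = ln(64.32)/0.3133 = 13.2896
A = e^13.2896 ≈ 591022 acres

591000 acres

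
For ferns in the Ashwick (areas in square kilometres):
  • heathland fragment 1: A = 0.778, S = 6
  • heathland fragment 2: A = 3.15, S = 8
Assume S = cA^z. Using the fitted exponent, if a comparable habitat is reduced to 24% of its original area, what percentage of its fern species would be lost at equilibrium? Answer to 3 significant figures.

25.4%

z = ln(8/6) / ln(3.15/0.778) = 0.2877 / 1.3984 = 0.2057
S_new/S_old = (A_new/A_old)^z = 0.24^0.2057 = exp(0.2057 × -1.4271) = 0.7456
Fraction lost = 1 − 0.7456 = 0.2544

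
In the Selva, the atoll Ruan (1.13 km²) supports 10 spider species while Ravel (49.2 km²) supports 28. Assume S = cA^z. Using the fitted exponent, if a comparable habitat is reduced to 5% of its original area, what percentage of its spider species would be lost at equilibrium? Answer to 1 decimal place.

z = ln(28/10) / ln(49.2/1.13) = 1.0296 / 3.7737 = 0.2728
S_new/S_old = (A_new/A_old)^z = 0.05^0.2728 = exp(0.2728 × -2.9957) = 0.4416
Fraction lost = 1 − 0.4416 = 0.5584

55.8%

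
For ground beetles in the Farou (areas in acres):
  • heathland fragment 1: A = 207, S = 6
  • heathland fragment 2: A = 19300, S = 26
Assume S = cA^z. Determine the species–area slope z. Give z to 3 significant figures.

Taking logs: ln S = ln c + z ln A, so z = (ln S₂ − ln S₁)/(ln A₂ − ln A₁).
z = ln(26/6) / ln(19300/207) = ln(4.333) / ln(93.24) = 1.4663 / 4.5351 = 0.3233

0.323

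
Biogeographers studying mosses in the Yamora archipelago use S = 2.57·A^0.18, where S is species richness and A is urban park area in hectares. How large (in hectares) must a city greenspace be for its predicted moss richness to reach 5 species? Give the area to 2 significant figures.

5 = 2.57 × A^0.18  ⇒  A^0.18 = 5/2.57 = 1.946
ln A = ln(1.946) / 0.18 = 0.6655 / 0.18 = 3.6974
A = e^3.6974 ≈ 40.34 hectares

40 hectares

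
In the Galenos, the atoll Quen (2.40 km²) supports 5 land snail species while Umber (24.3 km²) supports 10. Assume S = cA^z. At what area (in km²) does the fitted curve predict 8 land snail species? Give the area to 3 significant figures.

z = ln(10/5) / ln(24.3/2.4) = 0.6931 / 2.3150 = 0.2994
c = 5 / 2.4^0.2994 = 5 / 1.3 = 3.847
A = (8/3.847)^(1/0.2994) ⇒ ln A = ln(2.08)/0.2994 = 2.4452
A = e^2.4452 ≈ 11.53 km²

11.5 km²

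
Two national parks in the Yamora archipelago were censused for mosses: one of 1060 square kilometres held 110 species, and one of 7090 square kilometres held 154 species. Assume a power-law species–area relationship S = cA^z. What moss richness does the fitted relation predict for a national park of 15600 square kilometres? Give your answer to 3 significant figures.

177

z = ln(154/110) / ln(7090/1060) = 0.3365 / 1.9004 = 0.1771
c = 110 / 1060^0.1771 = 110 / 3.433 = 32.04
S₃ = 32.04 × 15600^0.1771 = 32.04 × 5.526 ≈ 177.1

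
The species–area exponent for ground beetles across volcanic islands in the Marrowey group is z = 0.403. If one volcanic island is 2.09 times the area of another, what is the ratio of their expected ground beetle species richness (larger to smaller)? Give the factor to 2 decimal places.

1.35

S₂/S₁ = (A₂/A₁)^z = 2.09^0.403
ln(S₂/S₁) = 0.403 × ln 2.09 = 0.403 × 0.7372 = 0.2971
S₂/S₁ = e^0.2971 ≈ 1.346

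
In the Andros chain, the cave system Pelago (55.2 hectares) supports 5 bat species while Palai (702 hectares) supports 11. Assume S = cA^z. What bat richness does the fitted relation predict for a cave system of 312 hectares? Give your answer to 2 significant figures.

8.6

z = ln(11/5) / ln(702/55.2) = 0.7885 / 2.5430 = 0.3101
c = 5 / 55.2^0.3101 = 5 / 3.468 = 1.442
S₃ = 1.442 × 312^0.3101 = 1.442 × 5.934 ≈ 8.555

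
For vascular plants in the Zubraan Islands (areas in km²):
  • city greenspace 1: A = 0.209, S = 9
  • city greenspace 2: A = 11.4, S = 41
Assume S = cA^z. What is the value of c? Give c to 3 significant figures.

16.3

z = ln(S₂/S₁) / ln(A₂/A₁) = ln(41/9) / ln(11.4/0.209) = 1.5163 / 3.9990 = 0.3792
c = S₁ / A₁^z = 9 / 0.209^0.3792 = 9 / 0.5523 = 16.29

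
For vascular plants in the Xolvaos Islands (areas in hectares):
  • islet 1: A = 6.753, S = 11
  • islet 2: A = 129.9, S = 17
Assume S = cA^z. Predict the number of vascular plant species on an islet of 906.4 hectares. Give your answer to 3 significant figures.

z = ln(17/11) / ln(129.9/6.753) = 0.4353 / 2.9568 = 0.1472
c = 11 / 6.753^0.1472 = 11 / 1.325 = 8.304
S₃ = 8.304 × 906.4^0.1472 = 8.304 × 2.725 ≈ 22.63

22.6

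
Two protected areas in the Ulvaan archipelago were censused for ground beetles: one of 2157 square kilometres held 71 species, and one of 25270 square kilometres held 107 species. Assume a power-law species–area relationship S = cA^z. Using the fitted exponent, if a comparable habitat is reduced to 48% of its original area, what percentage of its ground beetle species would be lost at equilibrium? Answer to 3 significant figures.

z = ln(107/71) / ln(25270/2157) = 0.4101 / 2.4609 = 0.1667
S_new/S_old = (A_new/A_old)^z = 0.48^0.1667 = exp(0.1667 × -0.7340) = 0.8849
Fraction lost = 1 − 0.8849 = 0.1151

11.5%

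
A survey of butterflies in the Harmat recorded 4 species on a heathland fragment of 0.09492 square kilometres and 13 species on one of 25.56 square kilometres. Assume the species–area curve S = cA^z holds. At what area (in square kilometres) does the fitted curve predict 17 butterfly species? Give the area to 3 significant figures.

91.3 square kilometres

z = ln(13/4) / ln(25.56/0.09492) = 1.1787 / 5.5957 = 0.2106
c = 4 / 0.09492^0.2106 = 4 / 0.609 = 6.568
A = (17/6.568)^(1/0.2106) ⇒ ln A = ln(2.588)/0.2106 = 4.5146
A = e^4.5146 ≈ 91.34 square kilometres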